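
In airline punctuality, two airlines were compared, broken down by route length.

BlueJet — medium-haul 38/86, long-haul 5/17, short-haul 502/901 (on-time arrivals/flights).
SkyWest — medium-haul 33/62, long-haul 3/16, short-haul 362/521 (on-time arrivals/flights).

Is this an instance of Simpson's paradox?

No

Medium-haul: BlueJet 38/86 = 44.2%, SkyWest 33/62 = 53.2% → SkyWest
Long-haul: BlueJet 5/17 = 29.4%, SkyWest 3/16 = 18.8% → BlueJet
Short-haul: BlueJet 502/901 = 55.7%, SkyWest 362/521 = 69.5% → SkyWest
Overall: BlueJet 545/1004 = 54.3%, SkyWest 398/599 = 66.4% → SkyWest
Neither sweeps: BlueJet wins 1 of 3 groups, SkyWest wins 2. SkyWest wins overall but not every group — no Simpson reversal.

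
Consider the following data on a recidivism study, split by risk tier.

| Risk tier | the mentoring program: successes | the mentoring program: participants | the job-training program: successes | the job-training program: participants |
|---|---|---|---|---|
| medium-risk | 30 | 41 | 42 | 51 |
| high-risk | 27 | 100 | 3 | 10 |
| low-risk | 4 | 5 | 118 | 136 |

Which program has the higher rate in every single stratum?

the job-training program

Medium-risk: the mentoring program 30/41 = 73.2%, the job-training program 42/51 = 82.4% → the job-training program
High-risk: the mentoring program 27/100 = 27.0%, the job-training program 3/10 = 30.0% → the job-training program
Low-risk: the mentoring program 4/5 = 80.0%, the job-training program 118/136 = 86.8% → the job-training program
The job-training program has the higher rate in all 3 groups.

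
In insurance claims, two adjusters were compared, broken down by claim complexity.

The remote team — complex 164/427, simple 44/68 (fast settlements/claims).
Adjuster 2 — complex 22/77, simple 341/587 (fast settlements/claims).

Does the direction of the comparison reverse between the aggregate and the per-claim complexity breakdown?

Yes

Complex: the remote team 164/427 = 38.4%, Adjuster 2 22/77 = 28.6% → the remote team
Simple: the remote team 44/68 = 64.7%, Adjuster 2 341/587 = 58.1% → the remote team
Overall: the remote team 208/495 = 42.0%, Adjuster 2 363/664 = 54.7% → Adjuster 2
The remote team wins each claim group but Adjuster 2 wins overall — the comparison reverses. The remote team's claims skew toward complex, which has a lower base rate.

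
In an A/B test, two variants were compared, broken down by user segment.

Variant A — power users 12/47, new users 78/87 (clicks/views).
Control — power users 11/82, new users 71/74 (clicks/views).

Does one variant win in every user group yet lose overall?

Power users: Variant A 12/47 = 25.5%, Control 11/82 = 13.4% → Variant A
New users: Variant A 78/87 = 89.7%, Control 71/74 = 95.9% → Control
Overall: Variant A 90/134 = 67.2%, Control 82/156 = 52.6% → Variant A
Neither sweeps: Variant A wins 1 of 2 groups, Control wins 1. Variant A wins overall but not every group — no Simpson reversal.

No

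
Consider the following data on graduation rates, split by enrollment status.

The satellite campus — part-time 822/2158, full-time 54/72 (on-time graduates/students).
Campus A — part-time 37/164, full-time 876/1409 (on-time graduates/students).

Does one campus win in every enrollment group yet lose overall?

Part-time: the satellite campus 822/2158 = 38.1%, Campus A 37/164 = 22.6% → the satellite campus
Full-time: the satellite campus 54/72 = 75.0%, Campus A 876/1409 = 62.2% → the satellite campus
Overall: the satellite campus 876/2230 = 39.3%, Campus A 913/1573 = 58.0% → Campus A
The satellite campus wins each enrollment group but Campus A wins overall — the comparison reverses. The satellite campus's students skew toward part-time, which has a lower base rate.

Yes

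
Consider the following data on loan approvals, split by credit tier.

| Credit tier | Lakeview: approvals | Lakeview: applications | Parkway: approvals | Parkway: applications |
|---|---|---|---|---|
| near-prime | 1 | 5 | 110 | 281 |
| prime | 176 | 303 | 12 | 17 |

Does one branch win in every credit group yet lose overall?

Yes

Near-prime: Lakeview 1/5 = 20.0%, Parkway 110/281 = 39.1% → Parkway
Prime: Lakeview 176/303 = 58.1%, Parkway 12/17 = 70.6% → Parkway
Overall: Lakeview 177/308 = 57.5%, Parkway 122/298 = 40.9% → Lakeview
Parkway wins each credit group but Lakeview wins overall — the comparison reverses. Parkway's applications skew toward near-prime, which has a lower base rate.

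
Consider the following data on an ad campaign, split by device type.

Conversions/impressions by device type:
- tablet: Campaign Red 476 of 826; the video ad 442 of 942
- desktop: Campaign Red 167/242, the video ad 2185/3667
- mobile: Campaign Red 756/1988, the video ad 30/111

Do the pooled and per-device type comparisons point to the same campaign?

Tablet: Campaign Red 476/826 = 57.6%, the video ad 442/942 = 46.9% → Campaign Red
Desktop: Campaign Red 167/242 = 69.0%, the video ad 2185/3667 = 59.6% → Campaign Red
Mobile: Campaign Red 756/1988 = 38.0%, the video ad 30/111 = 27.0% → Campaign Red
Overall: Campaign Red 1399/3056 = 45.8%, the video ad 2657/4720 = 56.3% → the video ad
Campaign Red wins each device group but the video ad wins overall — the comparison reverses. Campaign Red's impressions skew toward mobile, which has a lower base rate.

No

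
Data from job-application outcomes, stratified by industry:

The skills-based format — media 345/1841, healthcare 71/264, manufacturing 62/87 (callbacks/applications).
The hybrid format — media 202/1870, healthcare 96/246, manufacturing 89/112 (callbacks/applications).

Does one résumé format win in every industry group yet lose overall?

No

Media: the skills-based format 345/1841 = 18.7%, the hybrid format 202/1870 = 10.8% → the skills-based format
Healthcare: the skills-based format 71/264 = 26.9%, the hybrid format 96/246 = 39.0% → the hybrid format
Manufacturing: the skills-based format 62/87 = 71.3%, the hybrid format 89/112 = 79.5% → the hybrid format
Overall: the skills-based format 478/2192 = 21.8%, the hybrid format 387/2228 = 17.4% → the skills-based format
Neither sweeps: the skills-based format wins 1 of 3 groups, the hybrid format wins 2. The skills-based format wins overall but not every group — no Simpson reversal.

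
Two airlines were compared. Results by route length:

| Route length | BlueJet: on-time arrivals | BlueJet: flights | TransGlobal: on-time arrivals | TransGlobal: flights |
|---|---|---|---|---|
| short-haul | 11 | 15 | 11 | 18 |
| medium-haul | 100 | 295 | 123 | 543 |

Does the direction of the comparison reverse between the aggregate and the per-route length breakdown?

Short-haul: BlueJet 11/15 = 73.3%, TransGlobal 11/18 = 61.1% → BlueJet
Medium-haul: BlueJet 100/295 = 33.9%, TransGlobal 123/543 = 22.7% → BlueJet
Overall: BlueJet 111/310 = 35.8%, TransGlobal 134/561 = 23.9% → BlueJet
BlueJet wins overall and in every route group — no reversal.

No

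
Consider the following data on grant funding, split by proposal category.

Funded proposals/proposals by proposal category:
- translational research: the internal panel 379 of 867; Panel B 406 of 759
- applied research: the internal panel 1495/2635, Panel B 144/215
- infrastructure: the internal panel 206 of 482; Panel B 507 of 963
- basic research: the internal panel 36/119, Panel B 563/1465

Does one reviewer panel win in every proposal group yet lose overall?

Yes

Translational research: the internal panel 379/867 = 43.7%, Panel B 406/759 = 53.5% → Panel B
Applied research: the internal panel 1495/2635 = 56.7%, Panel B 144/215 = 67.0% → Panel B
Infrastructure: the internal panel 206/482 = 42.7%, Panel B 507/963 = 52.6% → Panel B
Basic research: the internal panel 36/119 = 30.3%, Panel B 563/1465 = 38.4% → Panel B
Overall: the internal panel 2116/4103 = 51.6%, Panel B 1620/3402 = 47.6% → the internal panel
Panel B wins each proposal group but the internal panel wins overall — the comparison reverses. Panel B's proposals skew toward basic research, which has a lower base rate.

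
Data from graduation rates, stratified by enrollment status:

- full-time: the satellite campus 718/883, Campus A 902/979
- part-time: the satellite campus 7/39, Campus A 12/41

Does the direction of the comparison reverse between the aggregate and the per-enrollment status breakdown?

Full-time: the satellite campus 718/883 = 81.3%, Campus A 902/979 = 92.1% → Campus A
Part-time: the satellite campus 7/39 = 17.9%, Campus A 12/41 = 29.3% → Campus A
Overall: the satellite campus 725/922 = 78.6%, Campus A 914/1020 = 89.6% → Campus A
Campus A wins overall and in every enrollment group — no reversal.

No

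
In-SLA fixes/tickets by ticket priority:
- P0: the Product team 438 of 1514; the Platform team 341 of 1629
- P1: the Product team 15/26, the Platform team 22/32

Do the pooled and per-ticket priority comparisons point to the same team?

P0: the Product team 438/1514 = 28.9%, the Platform team 341/1629 = 20.9% → the Product team
P1: the Product team 15/26 = 57.7%, the Platform team 22/32 = 68.8% → the Platform team
Overall: the Product team 453/1540 = 29.4%, the Platform team 363/1661 = 21.9% → the Product team
Neither sweeps: the Product team wins 1 of 2 groups, the Platform team wins 1. The Product team wins overall but not every group — no Simpson reversal.

No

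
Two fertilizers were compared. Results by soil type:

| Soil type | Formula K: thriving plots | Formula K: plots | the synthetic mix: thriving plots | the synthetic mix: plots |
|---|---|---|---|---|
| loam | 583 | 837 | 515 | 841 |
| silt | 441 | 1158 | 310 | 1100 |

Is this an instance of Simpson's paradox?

No

Loam: Formula K 583/837 = 69.7%, the synthetic mix 515/841 = 61.2% → Formula K
Silt: Formula K 441/1158 = 38.1%, the synthetic mix 310/1100 = 28.2% → Formula K
Overall: Formula K 1024/1995 = 51.3%, the synthetic mix 825/1941 = 42.5% → Formula K
Formula K wins overall and in every soil group — no reversal.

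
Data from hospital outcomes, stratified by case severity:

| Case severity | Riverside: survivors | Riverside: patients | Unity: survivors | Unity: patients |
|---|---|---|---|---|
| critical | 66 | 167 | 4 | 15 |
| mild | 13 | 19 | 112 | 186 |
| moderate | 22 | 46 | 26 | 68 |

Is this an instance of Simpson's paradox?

Critical: Riverside 66/167 = 39.5%, Unity 4/15 = 26.7% → Riverside
Mild: Riverside 13/19 = 68.4%, Unity 112/186 = 60.2% → Riverside
Moderate: Riverside 22/46 = 47.8%, Unity 26/68 = 38.2% → Riverside
Overall: Riverside 101/232 = 43.5%, Unity 142/269 = 52.8% → Unity
Riverside wins each case group but Unity wins overall — the comparison reverses. Riverside's patients skew toward critical, which has a lower base rate.

Yes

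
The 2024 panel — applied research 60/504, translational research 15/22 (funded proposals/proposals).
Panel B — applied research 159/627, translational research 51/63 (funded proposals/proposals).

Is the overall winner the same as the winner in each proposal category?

Applied research: the 2024 panel 60/504 = 11.9%, Panel B 159/627 = 25.4% → Panel B
Translational research: the 2024 panel 15/22 = 68.2%, Panel B 51/63 = 81.0% → Panel B
Overall: the 2024 panel 75/526 = 14.3%, Panel B 210/690 = 30.4% → Panel B
Panel B wins overall and in every proposal group — no reversal.

Yes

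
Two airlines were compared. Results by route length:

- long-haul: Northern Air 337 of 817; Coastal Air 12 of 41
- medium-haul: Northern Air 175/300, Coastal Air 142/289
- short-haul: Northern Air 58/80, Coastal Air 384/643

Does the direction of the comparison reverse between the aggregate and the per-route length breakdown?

Yes

Long-haul: Northern Air 337/817 = 41.2%, Coastal Air 12/41 = 29.3% → Northern Air
Medium-haul: Northern Air 175/300 = 58.3%, Coastal Air 142/289 = 49.1% → Northern Air
Short-haul: Northern Air 58/80 = 72.5%, Coastal Air 384/643 = 59.7% → Northern Air
Overall: Northern Air 570/1197 = 47.6%, Coastal Air 538/973 = 55.3% → Coastal Air
Northern Air wins each route group but Coastal Air wins overall — the comparison reverses. Northern Air's flights skew toward long-haul, which has a lower base rate.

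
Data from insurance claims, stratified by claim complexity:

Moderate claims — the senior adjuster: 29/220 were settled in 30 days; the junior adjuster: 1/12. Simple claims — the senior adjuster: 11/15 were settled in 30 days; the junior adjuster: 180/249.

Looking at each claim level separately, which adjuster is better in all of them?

Moderate: the senior adjuster 29/220 = 13.2%, the junior adjuster 1/12 = 8.3% → the senior adjuster
Simple: the senior adjuster 11/15 = 73.3%, the junior adjuster 180/249 = 72.3% → the senior adjuster
The senior adjuster has the higher rate in both groups.

the senior adjuster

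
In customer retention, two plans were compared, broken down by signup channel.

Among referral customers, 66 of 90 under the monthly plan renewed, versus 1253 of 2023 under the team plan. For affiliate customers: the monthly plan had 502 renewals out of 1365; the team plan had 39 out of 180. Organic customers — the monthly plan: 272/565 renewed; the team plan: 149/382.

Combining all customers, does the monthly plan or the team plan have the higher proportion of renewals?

Referral: the monthly plan 66/90 = 73.3%, the team plan 1253/2023 = 61.9% → the monthly plan
Affiliate: the monthly plan 502/1365 = 36.8%, the team plan 39/180 = 21.7% → the monthly plan
Organic: the monthly plan 272/565 = 48.1%, the team plan 149/382 = 39.0% → the monthly plan
Overall: the monthly plan 840/2020 = 41.6%, the team plan 1441/2585 = 55.7% → the team plan
(The monthly plan wins every signup group but the team plan wins overall — the monthly plan's customers skew toward the low-rate affiliate group.)

the team plan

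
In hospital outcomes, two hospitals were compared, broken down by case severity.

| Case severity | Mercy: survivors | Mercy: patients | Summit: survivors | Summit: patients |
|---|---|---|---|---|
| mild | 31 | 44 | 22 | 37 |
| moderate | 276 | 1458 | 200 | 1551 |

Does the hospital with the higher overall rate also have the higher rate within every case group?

Mild: Mercy 31/44 = 70.5%, Summit 22/37 = 59.5% → Mercy
Moderate: Mercy 276/1458 = 18.9%, Summit 200/1551 = 12.9% → Mercy
Overall: Mercy 307/1502 = 20.4%, Summit 222/1588 = 14.0% → Mercy
Mercy wins overall and in every case group — no reversal.

Yes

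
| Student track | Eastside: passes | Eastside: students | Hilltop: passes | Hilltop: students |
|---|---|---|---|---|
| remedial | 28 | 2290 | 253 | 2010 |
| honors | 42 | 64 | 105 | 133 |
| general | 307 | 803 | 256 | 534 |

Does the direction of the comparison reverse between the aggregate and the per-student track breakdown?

Remedial: Eastside 28/2290 = 1.2%, Hilltop 253/2010 = 12.6% → Hilltop
Honors: Eastside 42/64 = 65.6%, Hilltop 105/133 = 78.9% → Hilltop
General: Eastside 307/803 = 38.2%, Hilltop 256/534 = 47.9% → Hilltop
Overall: Eastside 377/3157 = 11.9%, Hilltop 614/2677 = 22.9% → Hilltop
Hilltop wins overall and in every student group — no reversal.

No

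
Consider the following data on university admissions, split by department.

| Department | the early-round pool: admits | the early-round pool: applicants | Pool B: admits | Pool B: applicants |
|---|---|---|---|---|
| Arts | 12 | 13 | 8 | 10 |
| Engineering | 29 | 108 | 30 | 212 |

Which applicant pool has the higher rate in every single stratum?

Arts: the early-round pool 12/13 = 92.3%, Pool B 8/10 = 80.0% → the early-round pool
Engineering: the early-round pool 29/108 = 26.9%, Pool B 30/212 = 14.2% → the early-round pool
The early-round pool has the higher rate in both groups.

the early-round pool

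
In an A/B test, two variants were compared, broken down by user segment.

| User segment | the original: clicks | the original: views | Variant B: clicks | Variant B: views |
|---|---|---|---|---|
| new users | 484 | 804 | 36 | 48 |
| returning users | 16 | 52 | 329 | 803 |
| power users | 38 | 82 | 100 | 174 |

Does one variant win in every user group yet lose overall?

New users: the original 484/804 = 60.2%, Variant B 36/48 = 75.0% → Variant B
Returning users: the original 16/52 = 30.8%, Variant B 329/803 = 41.0% → Variant B
Power users: the original 38/82 = 46.3%, Variant B 100/174 = 57.5% → Variant B
Overall: the original 538/938 = 57.4%, Variant B 465/1025 = 45.4% → the original
Variant B wins each user group but the original wins overall — the comparison reverses. Variant B's views skew toward returning users, which has a lower base rate.

Yes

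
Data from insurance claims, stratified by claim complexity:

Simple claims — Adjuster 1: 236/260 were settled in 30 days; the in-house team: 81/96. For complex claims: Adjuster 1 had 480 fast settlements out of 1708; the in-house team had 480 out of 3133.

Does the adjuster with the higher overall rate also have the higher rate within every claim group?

Simple: Adjuster 1 236/260 = 90.8%, the in-house team 81/96 = 84.4% → Adjuster 1
Complex: Adjuster 1 480/1708 = 28.1%, the in-house team 480/3133 = 15.3% → Adjuster 1
Overall: Adjuster 1 716/1968 = 36.4%, the in-house team 561/3229 = 17.4% → Adjuster 1
Adjuster 1 wins overall and in every claim group — no reversal.

Yes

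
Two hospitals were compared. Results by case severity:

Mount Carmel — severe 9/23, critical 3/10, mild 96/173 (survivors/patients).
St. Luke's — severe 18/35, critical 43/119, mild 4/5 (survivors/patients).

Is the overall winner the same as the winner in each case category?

Severe: Mount Carmel 9/23 = 39.1%, St. Luke's 18/35 = 51.4% → St. Luke's
Critical: Mount Carmel 3/10 = 30.0%, St. Luke's 43/119 = 36.1% → St. Luke's
Mild: Mount Carmel 96/173 = 55.5%, St. Luke's 4/5 = 80.0% → St. Luke's
Overall: Mount Carmel 108/206 = 52.4%, St. Luke's 65/159 = 40.9% → Mount Carmel
St. Luke's wins each case group but Mount Carmel wins overall — the comparison reverses. St. Luke's's patients skew toward critical, which has a lower base rate.

No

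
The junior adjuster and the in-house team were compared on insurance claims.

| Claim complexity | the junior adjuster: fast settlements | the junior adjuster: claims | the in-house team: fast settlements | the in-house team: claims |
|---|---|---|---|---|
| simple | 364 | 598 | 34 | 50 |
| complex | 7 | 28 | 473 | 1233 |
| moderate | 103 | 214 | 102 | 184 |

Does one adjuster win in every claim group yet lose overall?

Simple: the junior adjuster 364/598 = 60.9%, the in-house team 34/50 = 68.0% → the in-house team
Complex: the junior adjuster 7/28 = 25.0%, the in-house team 473/1233 = 38.4% → the in-house team
Moderate: the junior adjuster 103/214 = 48.1%, the in-house team 102/184 = 55.4% → the in-house team
Overall: the junior adjuster 474/840 = 56.4%, the in-house team 609/1467 = 41.5% → the junior adjuster
The in-house team wins each claim group but the junior adjuster wins overall — the comparison reverses. The in-house team's claims skew toward complex, which has a lower base rate.

Yes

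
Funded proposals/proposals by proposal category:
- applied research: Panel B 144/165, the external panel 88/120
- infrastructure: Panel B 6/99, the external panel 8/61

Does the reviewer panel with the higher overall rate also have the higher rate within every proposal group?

No

Applied research: Panel B 144/165 = 87.3%, the external panel 88/120 = 73.3% → Panel B
Infrastructure: Panel B 6/99 = 6.1%, the external panel 8/61 = 13.1% → the external panel
Overall: Panel B 150/264 = 56.8%, the external panel 96/181 = 53.0% → Panel B
Neither sweeps: Panel B wins 1 of 2 groups, the external panel wins 1. Panel B wins overall but not every group — no Simpson reversal.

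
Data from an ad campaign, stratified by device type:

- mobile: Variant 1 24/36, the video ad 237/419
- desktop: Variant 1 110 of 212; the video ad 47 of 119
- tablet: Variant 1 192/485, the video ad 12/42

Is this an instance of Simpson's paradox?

Mobile: Variant 1 24/36 = 66.7%, the video ad 237/419 = 56.6% → Variant 1
Desktop: Variant 1 110/212 = 51.9%, the video ad 47/119 = 39.5% → Variant 1
Tablet: Variant 1 192/485 = 39.6%, the video ad 12/42 = 28.6% → Variant 1
Overall: Variant 1 326/733 = 44.5%, the video ad 296/580 = 51.0% → the video ad
Variant 1 wins each device group but the video ad wins overall — the comparison reverses. Variant 1's impressions skew toward tablet, which has a lower base rate.

Yes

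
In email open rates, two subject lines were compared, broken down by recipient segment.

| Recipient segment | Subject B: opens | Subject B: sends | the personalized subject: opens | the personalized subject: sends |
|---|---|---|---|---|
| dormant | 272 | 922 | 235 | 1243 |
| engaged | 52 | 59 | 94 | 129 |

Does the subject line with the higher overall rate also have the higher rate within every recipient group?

Yes

Dormant: Subject B 272/922 = 29.5%, the personalized subject 235/1243 = 18.9% → Subject B
Engaged: Subject B 52/59 = 88.1%, the personalized subject 94/129 = 72.9% → Subject B
Overall: Subject B 324/981 = 33.0%, the personalized subject 329/1372 = 24.0% → Subject B
Subject B wins overall and in every recipient group — no reversal.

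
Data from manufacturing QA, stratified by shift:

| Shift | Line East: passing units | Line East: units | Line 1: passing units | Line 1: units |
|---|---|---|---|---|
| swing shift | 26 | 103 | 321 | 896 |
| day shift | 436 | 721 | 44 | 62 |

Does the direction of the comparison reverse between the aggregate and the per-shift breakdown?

Swing shift: Line East 26/103 = 25.2%, Line 1 321/896 = 35.8% → Line 1
Day shift: Line East 436/721 = 60.5%, Line 1 44/62 = 71.0% → Line 1
Overall: Line East 462/824 = 56.1%, Line 1 365/958 = 38.1% → Line East
Line 1 wins each shift group but Line East wins overall — the comparison reverses. Line 1's units skew toward swing shift, which has a lower base rate.

Yes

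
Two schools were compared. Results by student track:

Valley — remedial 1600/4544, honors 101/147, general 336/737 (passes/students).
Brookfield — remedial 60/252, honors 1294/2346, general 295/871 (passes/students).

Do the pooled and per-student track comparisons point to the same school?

No

Remedial: Valley 1600/4544 = 35.2%, Brookfield 60/252 = 23.8% → Valley
Honors: Valley 101/147 = 68.7%, Brookfield 1294/2346 = 55.2% → Valley
General: Valley 336/737 = 45.6%, Brookfield 295/871 = 33.9% → Valley
Overall: Valley 2037/5428 = 37.5%, Brookfield 1649/3469 = 47.5% → Brookfield
Valley wins each student group but Brookfield wins overall — the comparison reverses. Valley's students skew toward remedial, which has a lower base rate.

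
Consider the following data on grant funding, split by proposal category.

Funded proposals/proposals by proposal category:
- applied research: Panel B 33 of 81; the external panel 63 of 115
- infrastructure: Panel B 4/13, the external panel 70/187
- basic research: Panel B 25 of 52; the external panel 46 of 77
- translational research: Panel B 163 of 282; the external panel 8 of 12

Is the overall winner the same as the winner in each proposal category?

No

Applied research: Panel B 33/81 = 40.7%, the external panel 63/115 = 54.8% → the external panel
Infrastructure: Panel B 4/13 = 30.8%, the external panel 70/187 = 37.4% → the external panel
Basic research: Panel B 25/52 = 48.1%, the external panel 46/77 = 59.7% → the external panel
Translational research: Panel B 163/282 = 57.8%, the external panel 8/12 = 66.7% → the external panel
Overall: Panel B 225/428 = 52.6%, the external panel 187/391 = 47.8% → Panel B
The external panel wins each proposal group but Panel B wins overall — the comparison reverses. The external panel's proposals skew toward infrastructure, which has a lower base rate.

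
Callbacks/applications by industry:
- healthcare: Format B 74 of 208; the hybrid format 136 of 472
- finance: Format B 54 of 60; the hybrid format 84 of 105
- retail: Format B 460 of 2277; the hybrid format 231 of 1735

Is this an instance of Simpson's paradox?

No

Healthcare: Format B 74/208 = 35.6%, the hybrid format 136/472 = 28.8% → Format B
Finance: Format B 54/60 = 90.0%, the hybrid format 84/105 = 80.0% → Format B
Retail: Format B 460/2277 = 20.2%, the hybrid format 231/1735 = 13.3% → Format B
Overall: Format B 588/2545 = 23.1%, the hybrid format 451/2312 = 19.5% → Format B
Format B wins overall and in every industry group — no reversal.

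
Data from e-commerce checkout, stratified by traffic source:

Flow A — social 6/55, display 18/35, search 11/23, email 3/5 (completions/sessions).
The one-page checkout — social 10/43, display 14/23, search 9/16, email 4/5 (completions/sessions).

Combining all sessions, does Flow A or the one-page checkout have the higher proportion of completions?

the one-page checkout

Social: Flow A 6/55 = 10.9%, the one-page checkout 10/43 = 23.3% → the one-page checkout
Display: Flow A 18/35 = 51.4%, the one-page checkout 14/23 = 60.9% → the one-page checkout
Search: Flow A 11/23 = 47.8%, the one-page checkout 9/16 = 56.2% → the one-page checkout
Email: Flow A 3/5 = 60.0%, the one-page checkout 4/5 = 80.0% → the one-page checkout
Overall: Flow A 38/118 = 32.2%, the one-page checkout 37/87 = 42.5% → the one-page checkout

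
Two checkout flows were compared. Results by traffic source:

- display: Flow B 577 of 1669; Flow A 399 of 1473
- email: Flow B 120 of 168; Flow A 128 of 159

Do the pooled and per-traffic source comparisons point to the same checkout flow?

Display: Flow B 577/1669 = 34.6%, Flow A 399/1473 = 27.1% → Flow B
Email: Flow B 120/168 = 71.4%, Flow A 128/159 = 80.5% → Flow A
Overall: Flow B 697/1837 = 37.9%, Flow A 527/1632 = 32.3% → Flow B
Neither sweeps: Flow B wins 1 of 2 groups, Flow A wins 1. Flow B wins overall but not every group — no Simpson reversal.

No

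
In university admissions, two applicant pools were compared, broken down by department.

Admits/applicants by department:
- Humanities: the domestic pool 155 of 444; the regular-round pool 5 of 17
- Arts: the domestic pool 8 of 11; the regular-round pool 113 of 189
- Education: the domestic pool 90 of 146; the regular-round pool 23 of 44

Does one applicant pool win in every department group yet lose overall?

Humanities: the domestic pool 155/444 = 34.9%, the regular-round pool 5/17 = 29.4% → the domestic pool
Arts: the domestic pool 8/11 = 72.7%, the regular-round pool 113/189 = 59.8% → the domestic pool
Education: the domestic pool 90/146 = 61.6%, the regular-round pool 23/44 = 52.3% → the domestic pool
Overall: the domestic pool 253/601 = 42.1%, the regular-round pool 141/250 = 56.4% → the regular-round pool
The domestic pool wins each department group but the regular-round pool wins overall — the comparison reverses. The domestic pool's applicants skew toward Humanities, which has a lower base rate.

Yes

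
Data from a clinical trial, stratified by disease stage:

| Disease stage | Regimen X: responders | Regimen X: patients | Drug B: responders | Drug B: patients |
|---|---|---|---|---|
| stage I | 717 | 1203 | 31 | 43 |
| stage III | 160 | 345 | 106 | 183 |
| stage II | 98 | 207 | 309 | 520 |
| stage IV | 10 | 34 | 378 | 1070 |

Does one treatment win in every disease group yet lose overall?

Yes

Stage I: Regimen X 717/1203 = 59.6%, Drug B 31/43 = 72.1% → Drug B
Stage III: Regimen X 160/345 = 46.4%, Drug B 106/183 = 57.9% → Drug B
Stage II: Regimen X 98/207 = 47.3%, Drug B 309/520 = 59.4% → Drug B
Stage IV: Regimen X 10/34 = 29.4%, Drug B 378/1070 = 35.3% → Drug B
Overall: Regimen X 985/1789 = 55.1%, Drug B 824/1816 = 45.4% → Regimen X
Drug B wins each disease group but Regimen X wins overall — the comparison reverses. Drug B's patients skew toward stage IV, which has a lower base rate.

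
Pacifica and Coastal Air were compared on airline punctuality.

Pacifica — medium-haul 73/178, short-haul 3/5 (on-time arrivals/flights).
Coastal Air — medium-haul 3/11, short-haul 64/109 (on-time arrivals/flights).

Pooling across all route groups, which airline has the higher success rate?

Medium-haul: Pacifica 73/178 = 41.0%, Coastal Air 3/11 = 27.3% → Pacifica
Short-haul: Pacifica 3/5 = 60.0%, Coastal Air 64/109 = 58.7% → Pacifica
Overall: Pacifica 76/183 = 41.5%, Coastal Air 67/120 = 55.8% → Coastal Air
(Pacifica wins every route group but Coastal Air wins overall — Pacifica's flights skew toward the low-rate medium-haul group.)

Coastal Air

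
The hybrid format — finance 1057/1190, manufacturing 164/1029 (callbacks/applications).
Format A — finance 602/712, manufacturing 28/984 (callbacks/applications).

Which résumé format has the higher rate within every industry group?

Finance: the hybrid format 1057/1190 = 88.8%, Format A 602/712 = 84.6% → the hybrid format
Manufacturing: the hybrid format 164/1029 = 15.9%, Format A 28/984 = 2.8% → the hybrid format
The hybrid format has the higher rate in both groups.

the hybrid format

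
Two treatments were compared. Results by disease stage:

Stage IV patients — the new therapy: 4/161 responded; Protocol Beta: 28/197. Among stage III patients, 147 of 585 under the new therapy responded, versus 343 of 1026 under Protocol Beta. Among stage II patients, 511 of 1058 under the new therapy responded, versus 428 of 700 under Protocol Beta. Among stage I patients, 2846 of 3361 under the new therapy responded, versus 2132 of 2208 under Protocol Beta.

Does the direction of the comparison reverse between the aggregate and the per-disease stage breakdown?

No

Stage IV: the new therapy 4/161 = 2.5%, Protocol Beta 28/197 = 14.2% → Protocol Beta
Stage III: the new therapy 147/585 = 25.1%, Protocol Beta 343/1026 = 33.4% → Protocol Beta
Stage II: the new therapy 511/1058 = 48.3%, Protocol Beta 428/700 = 61.1% → Protocol Beta
Stage I: the new therapy 2846/3361 = 84.7%, Protocol Beta 2132/2208 = 96.6% → Protocol Beta
Overall: the new therapy 3508/5165 = 67.9%, Protocol Beta 2931/4131 = 71.0% → Protocol Beta
Protocol Beta wins overall and in every disease group — no reversal.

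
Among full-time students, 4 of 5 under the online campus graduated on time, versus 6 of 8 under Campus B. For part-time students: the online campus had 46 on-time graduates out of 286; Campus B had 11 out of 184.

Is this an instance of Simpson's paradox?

No

Full-time: the online campus 4/5 = 80.0%, Campus B 6/8 = 75.0% → the online campus
Part-time: the online campus 46/286 = 16.1%, Campus B 11/184 = 6.0% → the online campus
Overall: the online campus 50/291 = 17.2%, Campus B 17/192 = 8.9% → the online campus
The online campus wins overall and in every enrollment group — no reversal.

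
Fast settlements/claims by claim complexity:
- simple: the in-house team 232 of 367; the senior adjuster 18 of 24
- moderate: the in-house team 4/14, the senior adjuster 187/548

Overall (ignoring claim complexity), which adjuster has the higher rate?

Simple: the in-house team 232/367 = 63.2%, the senior adjuster 18/24 = 75.0% → the senior adjuster
Moderate: the in-house team 4/14 = 28.6%, the senior adjuster 187/548 = 34.1% → the senior adjuster
Overall: the in-house team 236/381 = 61.9%, the senior adjuster 205/572 = 35.8% → the in-house team
(The senior adjuster wins every claim group but the in-house team wins overall — the senior adjuster's claims skew toward the low-rate moderate group.)

the in-house team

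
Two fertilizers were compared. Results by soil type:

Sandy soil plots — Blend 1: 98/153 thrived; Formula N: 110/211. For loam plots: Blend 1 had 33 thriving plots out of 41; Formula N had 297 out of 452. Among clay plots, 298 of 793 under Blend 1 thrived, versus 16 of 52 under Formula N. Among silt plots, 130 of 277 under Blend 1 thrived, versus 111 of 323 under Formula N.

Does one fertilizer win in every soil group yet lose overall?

Yes

Sandy soil: Blend 1 98/153 = 64.1%, Formula N 110/211 = 52.1% → Blend 1
Loam: Blend 1 33/41 = 80.5%, Formula N 297/452 = 65.7% → Blend 1
Clay: Blend 1 298/793 = 37.6%, Formula N 16/52 = 30.8% → Blend 1
Silt: Blend 1 130/277 = 46.9%, Formula N 111/323 = 34.4% → Blend 1
Overall: Blend 1 559/1264 = 44.2%, Formula N 534/1038 = 51.4% → Formula N
Blend 1 wins each soil group but Formula N wins overall — the comparison reverses. Blend 1's plots skew toward clay, which has a lower base rate.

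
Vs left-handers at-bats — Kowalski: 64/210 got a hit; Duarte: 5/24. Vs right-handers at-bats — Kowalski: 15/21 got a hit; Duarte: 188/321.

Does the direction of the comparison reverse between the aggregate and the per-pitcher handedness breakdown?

Vs left-handers: Kowalski 64/210 = 30.5%, Duarte 5/24 = 20.8% → Kowalski
Vs right-handers: Kowalski 15/21 = 71.4%, Duarte 188/321 = 58.6% → Kowalski
Overall: Kowalski 79/231 = 34.2%, Duarte 193/345 = 55.9% → Duarte
Kowalski wins each pitcher group but Duarte wins overall — the comparison reverses. Kowalski's at-bats skew toward vs left-handers, which has a lower base rate.

Yes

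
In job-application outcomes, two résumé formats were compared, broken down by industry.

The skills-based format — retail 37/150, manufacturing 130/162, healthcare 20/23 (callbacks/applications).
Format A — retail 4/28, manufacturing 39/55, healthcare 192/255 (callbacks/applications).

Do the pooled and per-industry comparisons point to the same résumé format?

No

Retail: the skills-based format 37/150 = 24.7%, Format A 4/28 = 14.3% → the skills-based format
Manufacturing: the skills-based format 130/162 = 80.2%, Format A 39/55 = 70.9% → the skills-based format
Healthcare: the skills-based format 20/23 = 87.0%, Format A 192/255 = 75.3% → the skills-based format
Overall: the skills-based format 187/335 = 55.8%, Format A 235/338 = 69.5% → Format A
The skills-based format wins each industry group but Format A wins overall — the comparison reverses. The skills-based format's applications skew toward retail, which has a lower base rate.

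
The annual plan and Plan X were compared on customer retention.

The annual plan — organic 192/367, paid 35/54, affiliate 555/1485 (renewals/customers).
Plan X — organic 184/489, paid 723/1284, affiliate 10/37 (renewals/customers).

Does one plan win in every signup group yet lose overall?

Organic: the annual plan 192/367 = 52.3%, Plan X 184/489 = 37.6% → the annual plan
Paid: the annual plan 35/54 = 64.8%, Plan X 723/1284 = 56.3% → the annual plan
Affiliate: the annual plan 555/1485 = 37.4%, Plan X 10/37 = 27.0% → the annual plan
Overall: the annual plan 782/1906 = 41.0%, Plan X 917/1810 = 50.7% → Plan X
The annual plan wins each signup group but Plan X wins overall — the comparison reverses. The annual plan's customers skew toward affiliate, which has a lower base rate.

Yes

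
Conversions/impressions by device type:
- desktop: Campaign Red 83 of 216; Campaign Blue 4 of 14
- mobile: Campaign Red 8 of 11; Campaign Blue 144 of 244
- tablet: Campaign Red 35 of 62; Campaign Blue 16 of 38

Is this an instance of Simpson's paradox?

Desktop: Campaign Red 83/216 = 38.4%, Campaign Blue 4/14 = 28.6% → Campaign Red
Mobile: Campaign Red 8/11 = 72.7%, Campaign Blue 144/244 = 59.0% → Campaign Red
Tablet: Campaign Red 35/62 = 56.5%, Campaign Blue 16/38 = 42.1% → Campaign Red
Overall: Campaign Red 126/289 = 43.6%, Campaign Blue 164/296 = 55.4% → Campaign Blue
Campaign Red wins each device group but Campaign Blue wins overall — the comparison reverses. Campaign Red's impressions skew toward desktop, which has a lower base rate.

Yes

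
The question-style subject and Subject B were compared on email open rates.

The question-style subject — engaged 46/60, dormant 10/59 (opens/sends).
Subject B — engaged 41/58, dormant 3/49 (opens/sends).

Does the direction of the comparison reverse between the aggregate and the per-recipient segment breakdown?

Engaged: the question-style subject 46/60 = 76.7%, Subject B 41/58 = 70.7% → the question-style subject
Dormant: the question-style subject 10/59 = 16.9%, Subject B 3/49 = 6.1% → the question-style subject
Overall: the question-style subject 56/119 = 47.1%, Subject B 44/107 = 41.1% → the question-style subject
The question-style subject wins overall and in every recipient group — no reversal.

No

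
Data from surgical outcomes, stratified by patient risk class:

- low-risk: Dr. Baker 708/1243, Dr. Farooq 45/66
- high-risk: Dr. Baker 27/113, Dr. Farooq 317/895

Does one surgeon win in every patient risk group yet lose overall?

Low-risk: Dr. Baker 708/1243 = 57.0%, Dr. Farooq 45/66 = 68.2% → Dr. Farooq
High-risk: Dr. Baker 27/113 = 23.9%, Dr. Farooq 317/895 = 35.4% → Dr. Farooq
Overall: Dr. Baker 735/1356 = 54.2%, Dr. Farooq 362/961 = 37.7% → Dr. Baker
Dr. Farooq wins each patient risk group but Dr. Baker wins overall — the comparison reverses. Dr. Farooq's operations skew toward high-risk, which has a lower base rate.

Yes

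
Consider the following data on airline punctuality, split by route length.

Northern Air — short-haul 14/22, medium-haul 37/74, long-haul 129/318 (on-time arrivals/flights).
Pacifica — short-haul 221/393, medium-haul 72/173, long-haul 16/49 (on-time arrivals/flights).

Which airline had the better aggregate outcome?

Short-haul: Northern Air 14/22 = 63.6%, Pacifica 221/393 = 56.2% → Northern Air
Medium-haul: Northern Air 37/74 = 50.0%, Pacifica 72/173 = 41.6% → Northern Air
Long-haul: Northern Air 129/318 = 40.6%, Pacifica 16/49 = 32.7% → Northern Air
Overall: Northern Air 180/414 = 43.5%, Pacifica 309/615 = 50.2% → Pacifica
(Northern Air wins every route group but Pacifica wins overall — Northern Air's flights skew toward the low-rate long-haul group.)

Pacifica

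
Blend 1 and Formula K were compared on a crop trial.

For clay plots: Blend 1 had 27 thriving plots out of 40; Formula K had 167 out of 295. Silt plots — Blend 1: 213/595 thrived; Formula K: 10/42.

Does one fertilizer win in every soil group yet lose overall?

Clay: Blend 1 27/40 = 67.5%, Formula K 167/295 = 56.6% → Blend 1
Silt: Blend 1 213/595 = 35.8%, Formula K 10/42 = 23.8% → Blend 1
Overall: Blend 1 240/635 = 37.8%, Formula K 177/337 = 52.5% → Formula K
Blend 1 wins each soil group but Formula K wins overall — the comparison reverses. Blend 1's plots skew toward silt, which has a lower base rate.

Yes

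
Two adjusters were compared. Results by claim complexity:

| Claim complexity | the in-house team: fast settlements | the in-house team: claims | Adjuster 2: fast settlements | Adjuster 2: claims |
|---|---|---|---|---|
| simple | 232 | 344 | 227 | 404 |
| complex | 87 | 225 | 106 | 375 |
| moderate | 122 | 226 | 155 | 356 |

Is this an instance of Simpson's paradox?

No

Simple: the in-house team 232/344 = 67.4%, Adjuster 2 227/404 = 56.2% → the in-house team
Complex: the in-house team 87/225 = 38.7%, Adjuster 2 106/375 = 28.3% → the in-house team
Moderate: the in-house team 122/226 = 54.0%, Adjuster 2 155/356 = 43.5% → the in-house team
Overall: the in-house team 441/795 = 55.5%, Adjuster 2 488/1135 = 43.0% → the in-house team
The in-house team wins overall and in every claim group — no reversal.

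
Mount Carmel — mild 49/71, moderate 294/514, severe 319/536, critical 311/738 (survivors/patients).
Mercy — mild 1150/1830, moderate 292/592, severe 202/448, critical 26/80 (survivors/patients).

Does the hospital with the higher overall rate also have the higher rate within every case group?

Mild: Mount Carmel 49/71 = 69.0%, Mercy 1150/1830 = 62.8% → Mount Carmel
Moderate: Mount Carmel 294/514 = 57.2%, Mercy 292/592 = 49.3% → Mount Carmel
Severe: Mount Carmel 319/536 = 59.5%, Mercy 202/448 = 45.1% → Mount Carmel
Critical: Mount Carmel 311/738 = 42.1%, Mercy 26/80 = 32.5% → Mount Carmel
Overall: Mount Carmel 973/1859 = 52.3%, Mercy 1670/2950 = 56.6% → Mercy
Mount Carmel wins each case group but Mercy wins overall — the comparison reverses. Mount Carmel's patients skew toward critical, which has a lower base rate.

No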